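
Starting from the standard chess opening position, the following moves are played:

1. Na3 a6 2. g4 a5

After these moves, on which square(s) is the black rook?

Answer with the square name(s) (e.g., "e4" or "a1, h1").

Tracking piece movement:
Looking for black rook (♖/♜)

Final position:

  a b c d e f g h
  ─────────────────
8│♜ ♞ ♝ ♛ ♚ ♝ ♞ ♜│8
7│· ♟ ♟ ♟ ♟ ♟ ♟ ♟│7
6│· · · · · · · ·│6
5│♟ · · · · · · ·│5
4│· · · · · · ♙ ·│4
3│♘ · · · · · · ·│3
2│♙ ♙ ♙ ♙ ♙ ♙ · ♙│2
1│♖ · ♗ ♕ ♔ ♗ ♘ ♖│1
  ─────────────────
  a b c d e f g h


a8, h8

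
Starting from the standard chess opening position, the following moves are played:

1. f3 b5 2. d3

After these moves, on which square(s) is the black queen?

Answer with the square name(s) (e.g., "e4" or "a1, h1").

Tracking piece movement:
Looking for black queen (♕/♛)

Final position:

  a b c d e f g h
  ─────────────────
8│♜ ♞ ♝ ♛ ♚ ♝ ♞ ♜│8
7│♟ · ♟ ♟ ♟ ♟ ♟ ♟│7
6│· · · · · · · ·│6
5│· ♟ · · · · · ·│5
4│· · · · · · · ·│4
3│· · · ♙ · ♙ · ·│3
2│♙ ♙ ♙ · ♙ · ♙ ♙│2
1│♖ ♘ ♗ ♕ ♔ ♗ ♘ ♖│1
  ─────────────────
  a b c d e f g h


d8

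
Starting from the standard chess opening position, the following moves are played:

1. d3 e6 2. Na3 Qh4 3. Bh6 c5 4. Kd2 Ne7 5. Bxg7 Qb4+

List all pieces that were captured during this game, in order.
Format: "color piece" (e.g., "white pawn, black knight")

Tracking captures:
  Bxg7: captured black pawn

black pawn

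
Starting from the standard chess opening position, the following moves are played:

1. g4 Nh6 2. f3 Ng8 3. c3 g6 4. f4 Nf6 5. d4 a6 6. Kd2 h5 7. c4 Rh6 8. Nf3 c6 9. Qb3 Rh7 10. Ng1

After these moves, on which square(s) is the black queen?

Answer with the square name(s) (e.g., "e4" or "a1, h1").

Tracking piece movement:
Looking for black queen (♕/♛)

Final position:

  a b c d e f g h
  ─────────────────
8│♜ ♞ ♝ ♛ ♚ ♝ · ·│8
7│· ♟ · ♟ ♟ ♟ · ♜│7
6│♟ · ♟ · · ♞ ♟ ·│6
5│· · · · · · · ♟│5
4│· · ♙ ♙ · ♙ ♙ ·│4
3│· ♕ · · · · · ·│3
2│♙ ♙ · ♔ ♙ · · ♙│2
1│♖ ♘ ♗ · · ♗ ♘ ♖│1
  ─────────────────
  a b c d e f g h


d8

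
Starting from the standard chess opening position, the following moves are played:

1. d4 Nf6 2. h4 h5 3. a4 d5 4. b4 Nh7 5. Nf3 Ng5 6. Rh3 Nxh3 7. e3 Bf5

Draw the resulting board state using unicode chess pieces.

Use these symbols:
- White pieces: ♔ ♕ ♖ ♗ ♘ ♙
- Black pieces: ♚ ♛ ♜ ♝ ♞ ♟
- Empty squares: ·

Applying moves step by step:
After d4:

♜ ♞ ♝ ♛ ♚ ♝ ♞ ♜
♟ ♟ ♟ ♟ ♟ ♟ ♟ ♟
· · · · · · · ·
· · · · · · · ·
· · · ♙ · · · ·
· · · · · · · ·
♙ ♙ ♙ · ♙ ♙ ♙ ♙
♖ ♘ ♗ ♕ ♔ ♗ ♘ ♖


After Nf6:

♜ ♞ ♝ ♛ ♚ ♝ · ♜
♟ ♟ ♟ ♟ ♟ ♟ ♟ ♟
· · · · · ♞ · ·
· · · · · · · ·
· · · ♙ · · · ·
· · · · · · · ·
♙ ♙ ♙ · ♙ ♙ ♙ ♙
♖ ♘ ♗ ♕ ♔ ♗ ♘ ♖


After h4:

♜ ♞ ♝ ♛ ♚ ♝ · ♜
♟ ♟ ♟ ♟ ♟ ♟ ♟ ♟
· · · · · ♞ · ·
· · · · · · · ·
· · · ♙ · · · ♙
· · · · · · · ·
♙ ♙ ♙ · ♙ ♙ ♙ ·
♖ ♘ ♗ ♕ ♔ ♗ ♘ ♖


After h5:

♜ ♞ ♝ ♛ ♚ ♝ · ♜
♟ ♟ ♟ ♟ ♟ ♟ ♟ ·
· · · · · ♞ · ·
· · · · · · · ♟
· · · ♙ · · · ♙
· · · · · · · ·
♙ ♙ ♙ · ♙ ♙ ♙ ·
♖ ♘ ♗ ♕ ♔ ♗ ♘ ♖


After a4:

♜ ♞ ♝ ♛ ♚ ♝ · ♜
♟ ♟ ♟ ♟ ♟ ♟ ♟ ·
· · · · · ♞ · ·
· · · · · · · ♟
♙ · · ♙ · · · ♙
· · · · · · · ·
· ♙ ♙ · ♙ ♙ ♙ ·
♖ ♘ ♗ ♕ ♔ ♗ ♘ ♖


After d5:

♜ ♞ ♝ ♛ ♚ ♝ · ♜
♟ ♟ ♟ · ♟ ♟ ♟ ·
· · · · · ♞ · ·
· · · ♟ · · · ♟
♙ · · ♙ · · · ♙
· · · · · · · ·
· ♙ ♙ · ♙ ♙ ♙ ·
♖ ♘ ♗ ♕ ♔ ♗ ♘ ♖


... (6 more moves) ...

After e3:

♜ ♞ ♝ ♛ ♚ ♝ · ♜
♟ ♟ ♟ · ♟ ♟ ♟ ·
· · · · · · · ·
· · · ♟ · · · ♟
♙ ♙ · ♙ · · · ♙
· · · · ♙ ♘ · ♞
· · ♙ · · ♙ ♙ ·
♖ ♘ ♗ ♕ ♔ ♗ · ·


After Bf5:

♜ ♞ · ♛ ♚ ♝ · ♜
♟ ♟ ♟ · ♟ ♟ ♟ ·
· · · · · · · ·
· · · ♟ · ♝ · ♟
♙ ♙ · ♙ · · · ♙
· · · · ♙ ♘ · ♞
· · ♙ · · ♙ ♙ ·
♖ ♘ ♗ ♕ ♔ ♗ · ·



  a b c d e f g h
  ─────────────────
8│♜ ♞ · ♛ ♚ ♝ · ♜│8
7│♟ ♟ ♟ · ♟ ♟ ♟ ·│7
6│· · · · · · · ·│6
5│· · · ♟ · ♝ · ♟│5
4│♙ ♙ · ♙ · · · ♙│4
3│· · · · ♙ ♘ · ♞│3
2│· · ♙ · · ♙ ♙ ·│2
1│♖ ♘ ♗ ♕ ♔ ♗ · ·│1
  ─────────────────
  a b c d e f g h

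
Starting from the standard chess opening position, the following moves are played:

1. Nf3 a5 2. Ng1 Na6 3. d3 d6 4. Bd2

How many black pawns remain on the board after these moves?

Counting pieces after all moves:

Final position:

  a b c d e f g h
  ─────────────────
8│♜ · ♝ ♛ ♚ ♝ ♞ ♜│8
7│· ♟ ♟ · ♟ ♟ ♟ ♟│7
6│♞ · · ♟ · · · ·│6
5│♟ · · · · · · ·│5
4│· · · · · · · ·│4
3│· · · ♙ · · · ·│3
2│♙ ♙ ♙ ♗ ♙ ♙ ♙ ♙│2
1│♖ ♘ · ♕ ♔ ♗ ♘ ♖│1
  ─────────────────
  a b c d e f g h


8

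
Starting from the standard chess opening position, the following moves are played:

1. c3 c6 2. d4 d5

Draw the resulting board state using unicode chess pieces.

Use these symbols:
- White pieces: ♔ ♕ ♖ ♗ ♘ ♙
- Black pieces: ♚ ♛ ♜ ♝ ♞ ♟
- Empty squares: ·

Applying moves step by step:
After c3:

♜ ♞ ♝ ♛ ♚ ♝ ♞ ♜
♟ ♟ ♟ ♟ ♟ ♟ ♟ ♟
· · · · · · · ·
· · · · · · · ·
· · · · · · · ·
· · ♙ · · · · ·
♙ ♙ · ♙ ♙ ♙ ♙ ♙
♖ ♘ ♗ ♕ ♔ ♗ ♘ ♖


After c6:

♜ ♞ ♝ ♛ ♚ ♝ ♞ ♜
♟ ♟ · ♟ ♟ ♟ ♟ ♟
· · ♟ · · · · ·
· · · · · · · ·
· · · · · · · ·
· · ♙ · · · · ·
♙ ♙ · ♙ ♙ ♙ ♙ ♙
♖ ♘ ♗ ♕ ♔ ♗ ♘ ♖


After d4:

♜ ♞ ♝ ♛ ♚ ♝ ♞ ♜
♟ ♟ · ♟ ♟ ♟ ♟ ♟
· · ♟ · · · · ·
· · · · · · · ·
· · · ♙ · · · ·
· · ♙ · · · · ·
♙ ♙ · · ♙ ♙ ♙ ♙
♖ ♘ ♗ ♕ ♔ ♗ ♘ ♖


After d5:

♜ ♞ ♝ ♛ ♚ ♝ ♞ ♜
♟ ♟ · · ♟ ♟ ♟ ♟
· · ♟ · · · · ·
· · · ♟ · · · ·
· · · ♙ · · · ·
· · ♙ · · · · ·
♙ ♙ · · ♙ ♙ ♙ ♙
♖ ♘ ♗ ♕ ♔ ♗ ♘ ♖



  a b c d e f g h
  ─────────────────
8│♜ ♞ ♝ ♛ ♚ ♝ ♞ ♜│8
7│♟ ♟ · · ♟ ♟ ♟ ♟│7
6│· · ♟ · · · · ·│6
5│· · · ♟ · · · ·│5
4│· · · ♙ · · · ·│4
3│· · ♙ · · · · ·│3
2│♙ ♙ · · ♙ ♙ ♙ ♙│2
1│♖ ♘ ♗ ♕ ♔ ♗ ♘ ♖│1
  ─────────────────
  a b c d e f g h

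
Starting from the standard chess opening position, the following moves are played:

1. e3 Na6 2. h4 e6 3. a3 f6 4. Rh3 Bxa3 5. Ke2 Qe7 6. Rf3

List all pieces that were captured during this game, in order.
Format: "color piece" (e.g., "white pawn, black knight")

Tracking captures:
  Bxa3: captured white pawn

white pawn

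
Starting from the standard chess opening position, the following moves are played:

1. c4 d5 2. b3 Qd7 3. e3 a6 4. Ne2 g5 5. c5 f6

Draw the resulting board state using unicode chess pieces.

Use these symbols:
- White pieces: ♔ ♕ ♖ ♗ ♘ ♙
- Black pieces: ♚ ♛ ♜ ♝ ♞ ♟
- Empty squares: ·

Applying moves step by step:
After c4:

♜ ♞ ♝ ♛ ♚ ♝ ♞ ♜
♟ ♟ ♟ ♟ ♟ ♟ ♟ ♟
· · · · · · · ·
· · · · · · · ·
· · ♙ · · · · ·
· · · · · · · ·
♙ ♙ · ♙ ♙ ♙ ♙ ♙
♖ ♘ ♗ ♕ ♔ ♗ ♘ ♖


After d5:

♜ ♞ ♝ ♛ ♚ ♝ ♞ ♜
♟ ♟ ♟ · ♟ ♟ ♟ ♟
· · · · · · · ·
· · · ♟ · · · ·
· · ♙ · · · · ·
· · · · · · · ·
♙ ♙ · ♙ ♙ ♙ ♙ ♙
♖ ♘ ♗ ♕ ♔ ♗ ♘ ♖


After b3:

♜ ♞ ♝ ♛ ♚ ♝ ♞ ♜
♟ ♟ ♟ · ♟ ♟ ♟ ♟
· · · · · · · ·
· · · ♟ · · · ·
· · ♙ · · · · ·
· ♙ · · · · · ·
♙ · · ♙ ♙ ♙ ♙ ♙
♖ ♘ ♗ ♕ ♔ ♗ ♘ ♖


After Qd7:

♜ ♞ ♝ · ♚ ♝ ♞ ♜
♟ ♟ ♟ ♛ ♟ ♟ ♟ ♟
· · · · · · · ·
· · · ♟ · · · ·
· · ♙ · · · · ·
· ♙ · · · · · ·
♙ · · ♙ ♙ ♙ ♙ ♙
♖ ♘ ♗ ♕ ♔ ♗ ♘ ♖


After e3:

♜ ♞ ♝ · ♚ ♝ ♞ ♜
♟ ♟ ♟ ♛ ♟ ♟ ♟ ♟
· · · · · · · ·
· · · ♟ · · · ·
· · ♙ · · · · ·
· ♙ · · ♙ · · ·
♙ · · ♙ · ♙ ♙ ♙
♖ ♘ ♗ ♕ ♔ ♗ ♘ ♖


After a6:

♜ ♞ ♝ · ♚ ♝ ♞ ♜
· ♟ ♟ ♛ ♟ ♟ ♟ ♟
♟ · · · · · · ·
· · · ♟ · · · ·
· · ♙ · · · · ·
· ♙ · · ♙ · · ·
♙ · · ♙ · ♙ ♙ ♙
♖ ♘ ♗ ♕ ♔ ♗ ♘ ♖


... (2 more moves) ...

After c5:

♜ ♞ ♝ · ♚ ♝ ♞ ♜
· ♟ ♟ ♛ ♟ ♟ · ♟
♟ · · · · · · ·
· · ♙ ♟ · · ♟ ·
· · · · · · · ·
· ♙ · · ♙ · · ·
♙ · · ♙ ♘ ♙ ♙ ♙
♖ ♘ ♗ ♕ ♔ ♗ · ♖


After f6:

♜ ♞ ♝ · ♚ ♝ ♞ ♜
· ♟ ♟ ♛ ♟ · · ♟
♟ · · · · ♟ · ·
· · ♙ ♟ · · ♟ ·
· · · · · · · ·
· ♙ · · ♙ · · ·
♙ · · ♙ ♘ ♙ ♙ ♙
♖ ♘ ♗ ♕ ♔ ♗ · ♖



  a b c d e f g h
  ─────────────────
8│♜ ♞ ♝ · ♚ ♝ ♞ ♜│8
7│· ♟ ♟ ♛ ♟ · · ♟│7
6│♟ · · · · ♟ · ·│6
5│· · ♙ ♟ · · ♟ ·│5
4│· · · · · · · ·│4
3│· ♙ · · ♙ · · ·│3
2│♙ · · ♙ ♘ ♙ ♙ ♙│2
1│♖ ♘ ♗ ♕ ♔ ♗ · ♖│1
  ─────────────────
  a b c d e f g h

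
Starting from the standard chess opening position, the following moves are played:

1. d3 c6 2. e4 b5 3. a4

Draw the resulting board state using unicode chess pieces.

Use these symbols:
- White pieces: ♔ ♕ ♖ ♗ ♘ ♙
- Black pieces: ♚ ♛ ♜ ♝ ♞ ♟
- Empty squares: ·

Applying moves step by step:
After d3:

♜ ♞ ♝ ♛ ♚ ♝ ♞ ♜
♟ ♟ ♟ ♟ ♟ ♟ ♟ ♟
· · · · · · · ·
· · · · · · · ·
· · · · · · · ·
· · · ♙ · · · ·
♙ ♙ ♙ · ♙ ♙ ♙ ♙
♖ ♘ ♗ ♕ ♔ ♗ ♘ ♖


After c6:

♜ ♞ ♝ ♛ ♚ ♝ ♞ ♜
♟ ♟ · ♟ ♟ ♟ ♟ ♟
· · ♟ · · · · ·
· · · · · · · ·
· · · · · · · ·
· · · ♙ · · · ·
♙ ♙ ♙ · ♙ ♙ ♙ ♙
♖ ♘ ♗ ♕ ♔ ♗ ♘ ♖


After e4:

♜ ♞ ♝ ♛ ♚ ♝ ♞ ♜
♟ ♟ · ♟ ♟ ♟ ♟ ♟
· · ♟ · · · · ·
· · · · · · · ·
· · · · ♙ · · ·
· · · ♙ · · · ·
♙ ♙ ♙ · · ♙ ♙ ♙
♖ ♘ ♗ ♕ ♔ ♗ ♘ ♖


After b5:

♜ ♞ ♝ ♛ ♚ ♝ ♞ ♜
♟ · · ♟ ♟ ♟ ♟ ♟
· · ♟ · · · · ·
· ♟ · · · · · ·
· · · · ♙ · · ·
· · · ♙ · · · ·
♙ ♙ ♙ · · ♙ ♙ ♙
♖ ♘ ♗ ♕ ♔ ♗ ♘ ♖


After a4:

♜ ♞ ♝ ♛ ♚ ♝ ♞ ♜
♟ · · ♟ ♟ ♟ ♟ ♟
· · ♟ · · · · ·
· ♟ · · · · · ·
♙ · · · ♙ · · ·
· · · ♙ · · · ·
· ♙ ♙ · · ♙ ♙ ♙
♖ ♘ ♗ ♕ ♔ ♗ ♘ ♖



  a b c d e f g h
  ─────────────────
8│♜ ♞ ♝ ♛ ♚ ♝ ♞ ♜│8
7│♟ · · ♟ ♟ ♟ ♟ ♟│7
6│· · ♟ · · · · ·│6
5│· ♟ · · · · · ·│5
4│♙ · · · ♙ · · ·│4
3│· · · ♙ · · · ·│3
2│· ♙ ♙ · · ♙ ♙ ♙│2
1│♖ ♘ ♗ ♕ ♔ ♗ ♘ ♖│1
  ─────────────────
  a b c d e f g h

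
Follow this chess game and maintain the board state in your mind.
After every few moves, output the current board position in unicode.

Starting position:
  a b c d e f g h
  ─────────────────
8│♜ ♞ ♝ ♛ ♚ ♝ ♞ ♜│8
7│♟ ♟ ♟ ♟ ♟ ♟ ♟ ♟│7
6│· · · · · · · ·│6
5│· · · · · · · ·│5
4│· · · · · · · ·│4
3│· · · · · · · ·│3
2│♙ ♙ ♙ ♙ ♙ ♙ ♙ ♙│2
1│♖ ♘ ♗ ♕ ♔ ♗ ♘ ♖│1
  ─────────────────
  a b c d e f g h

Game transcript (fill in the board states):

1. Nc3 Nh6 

  a b c d e f g h
  ─────────────────
8│♜ ♞ ♝ ♛ ♚ ♝ · ♜│8
7│♟ ♟ ♟ ♟ ♟ ♟ ♟ ♟│7
6│· · · · · · · ♞│6
5│· · · · · · · ·│5
4│· · · · · · · ·│4
3│· · ♘ · · · · ·│3
2│♙ ♙ ♙ ♙ ♙ ♙ ♙ ♙│2
1│♖ · ♗ ♕ ♔ ♗ ♘ ♖│1
  ─────────────────
  a b c d e f g h

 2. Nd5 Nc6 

  a b c d e f g h
  ─────────────────
8│♜ · ♝ ♛ ♚ ♝ · ♜│8
7│♟ ♟ ♟ ♟ ♟ ♟ ♟ ♟│7
6│· · ♞ · · · · ♞│6
5│· · · ♘ · · · ·│5
4│· · · · · · · ·│4
3│· · · · · · · ·│3
2│♙ ♙ ♙ ♙ ♙ ♙ ♙ ♙│2
1│♖ · ♗ ♕ ♔ ♗ ♘ ♖│1
  ─────────────────
  a b c d e f g h

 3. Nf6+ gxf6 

  a b c d e f g h
  ─────────────────
8│♜ · ♝ ♛ ♚ ♝ · ♜│8
7│♟ ♟ ♟ ♟ ♟ ♟ · ♟│7
6│· · ♞ · · ♟ · ♞│6
5│· · · · · · · ·│5
4│· · · · · · · ·│4
3│· · · · · · · ·│3
2│♙ ♙ ♙ ♙ ♙ ♙ ♙ ♙│2
1│♖ · ♗ ♕ ♔ ♗ ♘ ♖│1
  ─────────────────
  a b c d e f g h

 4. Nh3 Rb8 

  a b c d e f g h
  ─────────────────
8│· ♜ ♝ ♛ ♚ ♝ · ♜│8
7│♟ ♟ ♟ ♟ ♟ ♟ · ♟│7
6│· · ♞ · · ♟ · ♞│6
5│· · · · · · · ·│5
4│· · · · · · · ·│4
3│· · · · · · · ♘│3
2│♙ ♙ ♙ ♙ ♙ ♙ ♙ ♙│2
1│♖ · ♗ ♕ ♔ ♗ · ♖│1
  ─────────────────
  a b c d e f g h



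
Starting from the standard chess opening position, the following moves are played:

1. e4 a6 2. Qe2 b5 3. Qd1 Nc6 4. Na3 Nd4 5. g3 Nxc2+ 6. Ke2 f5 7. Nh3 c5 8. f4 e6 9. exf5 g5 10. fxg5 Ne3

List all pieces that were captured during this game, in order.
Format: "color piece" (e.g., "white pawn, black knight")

Tracking captures:
  Nxc2+: captured white pawn
  exf5: captured black pawn
  fxg5: captured black pawn

white pawn, black pawn, black pawn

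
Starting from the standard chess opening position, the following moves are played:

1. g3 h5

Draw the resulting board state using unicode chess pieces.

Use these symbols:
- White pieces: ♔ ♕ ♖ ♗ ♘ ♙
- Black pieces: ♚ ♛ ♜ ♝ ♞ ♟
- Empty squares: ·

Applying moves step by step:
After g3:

♜ ♞ ♝ ♛ ♚ ♝ ♞ ♜
♟ ♟ ♟ ♟ ♟ ♟ ♟ ♟
· · · · · · · ·
· · · · · · · ·
· · · · · · · ·
· · · · · · ♙ ·
♙ ♙ ♙ ♙ ♙ ♙ · ♙
♖ ♘ ♗ ♕ ♔ ♗ ♘ ♖


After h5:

♜ ♞ ♝ ♛ ♚ ♝ ♞ ♜
♟ ♟ ♟ ♟ ♟ ♟ ♟ ·
· · · · · · · ·
· · · · · · · ♟
· · · · · · · ·
· · · · · · ♙ ·
♙ ♙ ♙ ♙ ♙ ♙ · ♙
♖ ♘ ♗ ♕ ♔ ♗ ♘ ♖



  a b c d e f g h
  ─────────────────
8│♜ ♞ ♝ ♛ ♚ ♝ ♞ ♜│8
7│♟ ♟ ♟ ♟ ♟ ♟ ♟ ·│7
6│· · · · · · · ·│6
5│· · · · · · · ♟│5
4│· · · · · · · ·│4
3│· · · · · · ♙ ·│3
2│♙ ♙ ♙ ♙ ♙ ♙ · ♙│2
1│♖ ♘ ♗ ♕ ♔ ♗ ♘ ♖│1
  ─────────────────
  a b c d e f g h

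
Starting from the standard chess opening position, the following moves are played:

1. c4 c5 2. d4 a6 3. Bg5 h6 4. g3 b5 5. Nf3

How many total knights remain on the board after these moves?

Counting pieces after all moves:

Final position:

  a b c d e f g h
  ─────────────────
8│♜ ♞ ♝ ♛ ♚ ♝ ♞ ♜│8
7│· · · ♟ ♟ ♟ ♟ ·│7
6│♟ · · · · · · ♟│6
5│· ♟ ♟ · · · ♗ ·│5
4│· · ♙ ♙ · · · ·│4
3│· · · · · ♘ ♙ ·│3
2│♙ ♙ · · ♙ ♙ · ♙│2
1│♖ ♘ · ♕ ♔ ♗ · ♖│1
  ─────────────────
  a b c d e f g h


4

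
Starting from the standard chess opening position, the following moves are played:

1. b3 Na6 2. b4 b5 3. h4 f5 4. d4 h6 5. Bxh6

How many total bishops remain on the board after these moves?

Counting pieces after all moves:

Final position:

  a b c d e f g h
  ─────────────────
8│♜ · ♝ ♛ ♚ ♝ ♞ ♜│8
7│♟ · ♟ ♟ ♟ · ♟ ·│7
6│♞ · · · · · · ♗│6
5│· ♟ · · · ♟ · ·│5
4│· ♙ · ♙ · · · ♙│4
3│· · · · · · · ·│3
2│♙ · ♙ · ♙ ♙ ♙ ·│2
1│♖ ♘ · ♕ ♔ ♗ ♘ ♖│1
  ─────────────────
  a b c d e f g h


4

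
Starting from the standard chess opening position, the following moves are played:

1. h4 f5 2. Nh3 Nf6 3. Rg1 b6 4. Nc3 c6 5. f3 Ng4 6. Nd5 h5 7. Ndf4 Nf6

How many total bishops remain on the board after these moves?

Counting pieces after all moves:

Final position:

  a b c d e f g h
  ─────────────────
8│♜ ♞ ♝ ♛ ♚ ♝ · ♜│8
7│♟ · · ♟ ♟ · ♟ ·│7
6│· ♟ ♟ · · ♞ · ·│6
5│· · · · · ♟ · ♟│5
4│· · · · · ♘ · ♙│4
3│· · · · · ♙ · ♘│3
2│♙ ♙ ♙ ♙ ♙ · ♙ ·│2
1│♖ · ♗ ♕ ♔ ♗ ♖ ·│1
  ─────────────────
  a b c d e f g h


4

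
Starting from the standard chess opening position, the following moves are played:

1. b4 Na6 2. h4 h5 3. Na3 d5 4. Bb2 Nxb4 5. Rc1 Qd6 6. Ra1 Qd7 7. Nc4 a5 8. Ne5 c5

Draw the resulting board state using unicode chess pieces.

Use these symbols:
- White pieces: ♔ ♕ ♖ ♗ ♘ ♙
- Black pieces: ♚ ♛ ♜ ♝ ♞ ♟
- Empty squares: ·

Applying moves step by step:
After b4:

♜ ♞ ♝ ♛ ♚ ♝ ♞ ♜
♟ ♟ ♟ ♟ ♟ ♟ ♟ ♟
· · · · · · · ·
· · · · · · · ·
· ♙ · · · · · ·
· · · · · · · ·
♙ · ♙ ♙ ♙ ♙ ♙ ♙
♖ ♘ ♗ ♕ ♔ ♗ ♘ ♖


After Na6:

♜ · ♝ ♛ ♚ ♝ ♞ ♜
♟ ♟ ♟ ♟ ♟ ♟ ♟ ♟
♞ · · · · · · ·
· · · · · · · ·
· ♙ · · · · · ·
· · · · · · · ·
♙ · ♙ ♙ ♙ ♙ ♙ ♙
♖ ♘ ♗ ♕ ♔ ♗ ♘ ♖


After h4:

♜ · ♝ ♛ ♚ ♝ ♞ ♜
♟ ♟ ♟ ♟ ♟ ♟ ♟ ♟
♞ · · · · · · ·
· · · · · · · ·
· ♙ · · · · · ♙
· · · · · · · ·
♙ · ♙ ♙ ♙ ♙ ♙ ·
♖ ♘ ♗ ♕ ♔ ♗ ♘ ♖


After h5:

♜ · ♝ ♛ ♚ ♝ ♞ ♜
♟ ♟ ♟ ♟ ♟ ♟ ♟ ·
♞ · · · · · · ·
· · · · · · · ♟
· ♙ · · · · · ♙
· · · · · · · ·
♙ · ♙ ♙ ♙ ♙ ♙ ·
♖ ♘ ♗ ♕ ♔ ♗ ♘ ♖


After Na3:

♜ · ♝ ♛ ♚ ♝ ♞ ♜
♟ ♟ ♟ ♟ ♟ ♟ ♟ ·
♞ · · · · · · ·
· · · · · · · ♟
· ♙ · · · · · ♙
♘ · · · · · · ·
♙ · ♙ ♙ ♙ ♙ ♙ ·
♖ · ♗ ♕ ♔ ♗ ♘ ♖


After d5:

♜ · ♝ ♛ ♚ ♝ ♞ ♜
♟ ♟ ♟ · ♟ ♟ ♟ ·
♞ · · · · · · ·
· · · ♟ · · · ♟
· ♙ · · · · · ♙
♘ · · · · · · ·
♙ · ♙ ♙ ♙ ♙ ♙ ·
♖ · ♗ ♕ ♔ ♗ ♘ ♖


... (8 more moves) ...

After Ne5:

♜ · ♝ · ♚ ♝ ♞ ♜
· ♟ ♟ ♛ ♟ ♟ ♟ ·
· · · · · · · ·
♟ · · ♟ ♘ · · ♟
· ♞ · · · · · ♙
· · · · · · · ·
♙ ♗ ♙ ♙ ♙ ♙ ♙ ·
♖ · · ♕ ♔ ♗ ♘ ♖


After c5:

♜ · ♝ · ♚ ♝ ♞ ♜
· ♟ · ♛ ♟ ♟ ♟ ·
· · · · · · · ·
♟ · ♟ ♟ ♘ · · ♟
· ♞ · · · · · ♙
· · · · · · · ·
♙ ♗ ♙ ♙ ♙ ♙ ♙ ·
♖ · · ♕ ♔ ♗ ♘ ♖



  a b c d e f g h
  ─────────────────
8│♜ · ♝ · ♚ ♝ ♞ ♜│8
7│· ♟ · ♛ ♟ ♟ ♟ ·│7
6│· · · · · · · ·│6
5│♟ · ♟ ♟ ♘ · · ♟│5
4│· ♞ · · · · · ♙│4
3│· · · · · · · ·│3
2│♙ ♗ ♙ ♙ ♙ ♙ ♙ ·│2
1│♖ · · ♕ ♔ ♗ ♘ ♖│1
  ─────────────────
  a b c d e f g h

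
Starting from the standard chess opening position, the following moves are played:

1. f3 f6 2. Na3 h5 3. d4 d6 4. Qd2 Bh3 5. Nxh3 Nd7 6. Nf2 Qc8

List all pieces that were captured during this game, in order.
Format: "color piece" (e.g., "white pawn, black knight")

Tracking captures:
  Nxh3: captured black bishop

black bishop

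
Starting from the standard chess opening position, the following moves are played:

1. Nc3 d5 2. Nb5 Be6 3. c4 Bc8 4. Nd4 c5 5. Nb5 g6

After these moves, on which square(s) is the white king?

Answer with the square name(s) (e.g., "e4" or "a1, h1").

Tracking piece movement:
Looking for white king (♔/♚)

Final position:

  a b c d e f g h
  ─────────────────
8│♜ ♞ ♝ ♛ ♚ ♝ ♞ ♜│8
7│♟ ♟ · · ♟ ♟ · ♟│7
6│· · · · · · ♟ ·│6
5│· ♘ ♟ ♟ · · · ·│5
4│· · ♙ · · · · ·│4
3│· · · · · · · ·│3
2│♙ ♙ · ♙ ♙ ♙ ♙ ♙│2
1│♖ · ♗ ♕ ♔ ♗ ♘ ♖│1
  ─────────────────
  a b c d e f g h


e1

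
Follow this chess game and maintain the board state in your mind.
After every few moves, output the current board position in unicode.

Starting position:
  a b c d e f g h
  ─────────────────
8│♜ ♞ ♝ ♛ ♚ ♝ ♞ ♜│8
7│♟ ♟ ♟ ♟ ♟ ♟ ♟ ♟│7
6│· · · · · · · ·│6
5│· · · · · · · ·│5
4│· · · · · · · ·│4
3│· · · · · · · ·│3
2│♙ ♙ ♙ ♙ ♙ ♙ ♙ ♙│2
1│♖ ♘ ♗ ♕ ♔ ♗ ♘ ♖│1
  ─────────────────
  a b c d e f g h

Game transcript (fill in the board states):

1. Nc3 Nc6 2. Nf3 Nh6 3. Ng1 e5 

  a b c d e f g h
  ─────────────────
8│♜ · ♝ ♛ ♚ ♝ · ♜│8
7│♟ ♟ ♟ ♟ · ♟ ♟ ♟│7
6│· · ♞ · · · · ♞│6
5│· · · · ♟ · · ·│5
4│· · · · · · · ·│4
3│· · ♘ · · · · ·│3
2│♙ ♙ ♙ ♙ ♙ ♙ ♙ ♙│2
1│♖ · ♗ ♕ ♔ ♗ ♘ ♖│1
  ─────────────────
  a b c d e f g h

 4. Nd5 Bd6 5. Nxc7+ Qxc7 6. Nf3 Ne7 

  a b c d e f g h
  ─────────────────
8│♜ · ♝ · ♚ · · ♜│8
7│♟ ♟ ♛ ♟ ♞ ♟ ♟ ♟│7
6│· · · ♝ · · · ♞│6
5│· · · · ♟ · · ·│5
4│· · · · · · · ·│4
3│· · · · · ♘ · ·│3
2│♙ ♙ ♙ ♙ ♙ ♙ ♙ ♙│2
1│♖ · ♗ ♕ ♔ ♗ · ♖│1
  ─────────────────
  a b c d e f g h

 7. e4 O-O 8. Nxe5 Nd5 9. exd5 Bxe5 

  a b c d e f g h
  ─────────────────
8│♜ · ♝ · · ♜ ♚ ·│8
7│♟ ♟ ♛ ♟ · ♟ ♟ ♟│7
6│· · · · · · · ♞│6
5│· · · ♙ ♝ · · ·│5
4│· · · · · · · ·│4
3│· · · · · · · ·│3
2│♙ ♙ ♙ ♙ · ♙ ♙ ♙│2
1│♖ · ♗ ♕ ♔ ♗ · ♖│1
  ─────────────────
  a b c d e f g h

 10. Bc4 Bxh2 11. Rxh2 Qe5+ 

  a b c d e f g h
  ─────────────────
8│♜ · ♝ · · ♜ ♚ ·│8
7│♟ ♟ · ♟ · ♟ ♟ ♟│7
6│· · · · · · · ♞│6
5│· · · ♙ ♛ · · ·│5
4│· · ♗ · · · · ·│4
3│· · · · · · · ·│3
2│♙ ♙ ♙ ♙ · ♙ ♙ ♖│2
1│♖ · ♗ ♕ ♔ · · ·│1
  ─────────────────
  a b c d e f g h


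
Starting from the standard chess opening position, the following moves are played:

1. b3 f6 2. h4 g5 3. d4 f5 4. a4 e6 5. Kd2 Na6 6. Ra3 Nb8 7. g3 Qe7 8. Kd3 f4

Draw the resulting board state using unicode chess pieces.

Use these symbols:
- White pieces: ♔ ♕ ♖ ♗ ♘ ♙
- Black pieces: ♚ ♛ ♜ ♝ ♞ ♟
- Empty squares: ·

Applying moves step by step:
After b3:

♜ ♞ ♝ ♛ ♚ ♝ ♞ ♜
♟ ♟ ♟ ♟ ♟ ♟ ♟ ♟
· · · · · · · ·
· · · · · · · ·
· · · · · · · ·
· ♙ · · · · · ·
♙ · ♙ ♙ ♙ ♙ ♙ ♙
♖ ♘ ♗ ♕ ♔ ♗ ♘ ♖


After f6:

♜ ♞ ♝ ♛ ♚ ♝ ♞ ♜
♟ ♟ ♟ ♟ ♟ · ♟ ♟
· · · · · ♟ · ·
· · · · · · · ·
· · · · · · · ·
· ♙ · · · · · ·
♙ · ♙ ♙ ♙ ♙ ♙ ♙
♖ ♘ ♗ ♕ ♔ ♗ ♘ ♖


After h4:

♜ ♞ ♝ ♛ ♚ ♝ ♞ ♜
♟ ♟ ♟ ♟ ♟ · ♟ ♟
· · · · · ♟ · ·
· · · · · · · ·
· · · · · · · ♙
· ♙ · · · · · ·
♙ · ♙ ♙ ♙ ♙ ♙ ·
♖ ♘ ♗ ♕ ♔ ♗ ♘ ♖


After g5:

♜ ♞ ♝ ♛ ♚ ♝ ♞ ♜
♟ ♟ ♟ ♟ ♟ · · ♟
· · · · · ♟ · ·
· · · · · · ♟ ·
· · · · · · · ♙
· ♙ · · · · · ·
♙ · ♙ ♙ ♙ ♙ ♙ ·
♖ ♘ ♗ ♕ ♔ ♗ ♘ ♖


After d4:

♜ ♞ ♝ ♛ ♚ ♝ ♞ ♜
♟ ♟ ♟ ♟ ♟ · · ♟
· · · · · ♟ · ·
· · · · · · ♟ ·
· · · ♙ · · · ♙
· ♙ · · · · · ·
♙ · ♙ · ♙ ♙ ♙ ·
♖ ♘ ♗ ♕ ♔ ♗ ♘ ♖


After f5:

♜ ♞ ♝ ♛ ♚ ♝ ♞ ♜
♟ ♟ ♟ ♟ ♟ · · ♟
· · · · · · · ·
· · · · · ♟ ♟ ·
· · · ♙ · · · ♙
· ♙ · · · · · ·
♙ · ♙ · ♙ ♙ ♙ ·
♖ ♘ ♗ ♕ ♔ ♗ ♘ ♖


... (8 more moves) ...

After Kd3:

♜ ♞ ♝ · ♚ ♝ ♞ ♜
♟ ♟ ♟ ♟ ♛ · · ♟
· · · · ♟ · · ·
· · · · · ♟ ♟ ·
♙ · · ♙ · · · ♙
♖ ♙ · ♔ · · ♙ ·
· · ♙ · ♙ ♙ · ·
· ♘ ♗ ♕ · ♗ ♘ ♖


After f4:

♜ ♞ ♝ · ♚ ♝ ♞ ♜
♟ ♟ ♟ ♟ ♛ · · ♟
· · · · ♟ · · ·
· · · · · · ♟ ·
♙ · · ♙ · ♟ · ♙
♖ ♙ · ♔ · · ♙ ·
· · ♙ · ♙ ♙ · ·
· ♘ ♗ ♕ · ♗ ♘ ♖



  a b c d e f g h
  ─────────────────
8│♜ ♞ ♝ · ♚ ♝ ♞ ♜│8
7│♟ ♟ ♟ ♟ ♛ · · ♟│7
6│· · · · ♟ · · ·│6
5│· · · · · · ♟ ·│5
4│♙ · · ♙ · ♟ · ♙│4
3│♖ ♙ · ♔ · · ♙ ·│3
2│· · ♙ · ♙ ♙ · ·│2
1│· ♘ ♗ ♕ · ♗ ♘ ♖│1
  ─────────────────
  a b c d e f g h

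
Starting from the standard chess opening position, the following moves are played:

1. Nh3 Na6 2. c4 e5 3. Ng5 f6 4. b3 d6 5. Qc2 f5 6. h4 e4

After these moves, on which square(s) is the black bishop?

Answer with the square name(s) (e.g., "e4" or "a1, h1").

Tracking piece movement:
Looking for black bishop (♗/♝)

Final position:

  a b c d e f g h
  ─────────────────
8│♜ · ♝ ♛ ♚ ♝ ♞ ♜│8
7│♟ ♟ ♟ · · · ♟ ♟│7
6│♞ · · ♟ · · · ·│6
5│· · · · · ♟ ♘ ·│5
4│· · ♙ · ♟ · · ♙│4
3│· ♙ · · · · · ·│3
2│♙ · ♕ ♙ ♙ ♙ ♙ ·│2
1│♖ ♘ ♗ · ♔ ♗ · ♖│1
  ─────────────────
  a b c d e f g h


c8, f8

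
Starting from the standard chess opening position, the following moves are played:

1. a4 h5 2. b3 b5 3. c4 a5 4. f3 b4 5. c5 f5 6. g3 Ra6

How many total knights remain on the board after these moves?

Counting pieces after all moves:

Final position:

  a b c d e f g h
  ─────────────────
8│· ♞ ♝ ♛ ♚ ♝ ♞ ♜│8
7│· · ♟ ♟ ♟ · ♟ ·│7
6│♜ · · · · · · ·│6
5│♟ · ♙ · · ♟ · ♟│5
4│♙ ♟ · · · · · ·│4
3│· ♙ · · · ♙ ♙ ·│3
2│· · · ♙ ♙ · · ♙│2
1│♖ ♘ ♗ ♕ ♔ ♗ ♘ ♖│1
  ─────────────────
  a b c d e f g h


4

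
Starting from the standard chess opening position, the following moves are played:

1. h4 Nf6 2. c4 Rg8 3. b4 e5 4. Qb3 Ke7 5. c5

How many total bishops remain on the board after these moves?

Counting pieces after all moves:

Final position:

  a b c d e f g h
  ─────────────────
8│♜ ♞ ♝ ♛ · ♝ ♜ ·│8
7│♟ ♟ ♟ ♟ ♚ ♟ ♟ ♟│7
6│· · · · · ♞ · ·│6
5│· · ♙ · ♟ · · ·│5
4│· ♙ · · · · · ♙│4
3│· ♕ · · · · · ·│3
2│♙ · · ♙ ♙ ♙ ♙ ·│2
1│♖ ♘ ♗ · ♔ ♗ ♘ ♖│1
  ─────────────────
  a b c d e f g h


4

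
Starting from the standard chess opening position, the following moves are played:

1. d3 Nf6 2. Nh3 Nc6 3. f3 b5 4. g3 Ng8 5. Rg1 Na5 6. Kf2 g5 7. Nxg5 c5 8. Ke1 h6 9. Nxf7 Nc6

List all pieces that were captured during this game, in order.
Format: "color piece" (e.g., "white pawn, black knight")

Tracking captures:
  Nxg5: captured black pawn
  Nxf7: captured black pawn

black pawn, black pawn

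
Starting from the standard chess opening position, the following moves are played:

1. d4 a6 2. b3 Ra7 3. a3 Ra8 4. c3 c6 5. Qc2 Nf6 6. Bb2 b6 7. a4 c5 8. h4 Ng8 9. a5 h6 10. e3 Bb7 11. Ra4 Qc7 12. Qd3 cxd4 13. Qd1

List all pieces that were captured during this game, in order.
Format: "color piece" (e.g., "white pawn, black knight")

Tracking captures:
  cxd4: captured white pawn

white pawn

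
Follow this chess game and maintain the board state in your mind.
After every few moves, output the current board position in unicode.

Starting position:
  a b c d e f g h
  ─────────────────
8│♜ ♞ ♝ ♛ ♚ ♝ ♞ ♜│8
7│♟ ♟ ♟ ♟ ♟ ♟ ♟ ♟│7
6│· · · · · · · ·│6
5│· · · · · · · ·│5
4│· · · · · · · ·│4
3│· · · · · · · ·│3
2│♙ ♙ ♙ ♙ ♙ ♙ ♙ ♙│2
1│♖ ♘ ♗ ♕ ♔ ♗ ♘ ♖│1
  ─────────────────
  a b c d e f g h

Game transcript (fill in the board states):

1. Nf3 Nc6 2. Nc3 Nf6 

  a b c d e f g h
  ─────────────────
8│♜ · ♝ ♛ ♚ ♝ · ♜│8
7│♟ ♟ ♟ ♟ ♟ ♟ ♟ ♟│7
6│· · ♞ · · ♞ · ·│6
5│· · · · · · · ·│5
4│· · · · · · · ·│4
3│· · ♘ · · ♘ · ·│3
2│♙ ♙ ♙ ♙ ♙ ♙ ♙ ♙│2
1│♖ · ♗ ♕ ♔ ♗ · ♖│1
  ─────────────────
  a b c d e f g h

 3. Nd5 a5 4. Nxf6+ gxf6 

  a b c d e f g h
  ─────────────────
8│♜ · ♝ ♛ ♚ ♝ · ♜│8
7│· ♟ ♟ ♟ ♟ ♟ · ♟│7
6│· · ♞ · · ♟ · ·│6
5│♟ · · · · · · ·│5
4│· · · · · · · ·│4
3│· · · · · ♘ · ·│3
2│♙ ♙ ♙ ♙ ♙ ♙ ♙ ♙│2
1│♖ · ♗ ♕ ♔ ♗ · ♖│1
  ─────────────────
  a b c d e f g h

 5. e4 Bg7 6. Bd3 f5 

  a b c d e f g h
  ─────────────────
8│♜ · ♝ ♛ ♚ · · ♜│8
7│· ♟ ♟ ♟ ♟ ♟ ♝ ♟│7
6│· · ♞ · · · · ·│6
5│♟ · · · · ♟ · ·│5
4│· · · · ♙ · · ·│4
3│· · · ♗ · ♘ · ·│3
2│♙ ♙ ♙ ♙ · ♙ ♙ ♙│2
1│♖ · ♗ ♕ ♔ · · ♖│1
  ─────────────────
  a b c d e f g h

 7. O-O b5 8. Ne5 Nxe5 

  a b c d e f g h
  ─────────────────
8│♜ · ♝ ♛ ♚ · · ♜│8
7│· · ♟ ♟ ♟ ♟ ♝ ♟│7
6│· · · · · · · ·│6
5│♟ ♟ · · ♞ ♟ · ·│5
4│· · · · ♙ · · ·│4
3│· · · ♗ · · · ·│3
2│♙ ♙ ♙ ♙ · ♙ ♙ ♙│2
1│♖ · ♗ ♕ · ♖ ♔ ·│1
  ─────────────────
  a b c d e f g h

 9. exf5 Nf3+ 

  a b c d e f g h
  ─────────────────
8│♜ · ♝ ♛ ♚ · · ♜│8
7│· · ♟ ♟ ♟ ♟ ♝ ♟│7
6│· · · · · · · ·│6
5│♟ ♟ · · · ♙ · ·│5
4│· · · · · · · ·│4
3│· · · ♗ · ♞ · ·│3
2│♙ ♙ ♙ ♙ · ♙ ♙ ♙│2
1│♖ · ♗ ♕ · ♖ ♔ ·│1
  ─────────────────
  a b c d e f g h


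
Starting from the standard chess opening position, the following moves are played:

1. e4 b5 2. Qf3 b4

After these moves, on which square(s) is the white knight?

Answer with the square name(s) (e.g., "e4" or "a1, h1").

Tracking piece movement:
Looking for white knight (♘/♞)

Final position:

  a b c d e f g h
  ─────────────────
8│♜ ♞ ♝ ♛ ♚ ♝ ♞ ♜│8
7│♟ · ♟ ♟ ♟ ♟ ♟ ♟│7
6│· · · · · · · ·│6
5│· · · · · · · ·│5
4│· ♟ · · ♙ · · ·│4
3│· · · · · ♕ · ·│3
2│♙ ♙ ♙ ♙ · ♙ ♙ ♙│2
1│♖ ♘ ♗ · ♔ ♗ ♘ ♖│1
  ─────────────────
  a b c d e f g h


b1, g1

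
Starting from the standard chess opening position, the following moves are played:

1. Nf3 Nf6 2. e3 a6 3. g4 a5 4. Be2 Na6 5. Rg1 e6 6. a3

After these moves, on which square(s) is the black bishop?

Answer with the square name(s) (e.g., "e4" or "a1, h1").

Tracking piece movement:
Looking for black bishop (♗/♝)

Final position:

  a b c d e f g h
  ─────────────────
8│♜ · ♝ ♛ ♚ ♝ · ♜│8
7│· ♟ ♟ ♟ · ♟ ♟ ♟│7
6│♞ · · · ♟ ♞ · ·│6
5│♟ · · · · · · ·│5
4│· · · · · · ♙ ·│4
3│♙ · · · ♙ ♘ · ·│3
2│· ♙ ♙ ♙ ♗ ♙ · ♙│2
1│♖ ♘ ♗ ♕ ♔ · ♖ ·│1
  ─────────────────
  a b c d e f g h


c8, f8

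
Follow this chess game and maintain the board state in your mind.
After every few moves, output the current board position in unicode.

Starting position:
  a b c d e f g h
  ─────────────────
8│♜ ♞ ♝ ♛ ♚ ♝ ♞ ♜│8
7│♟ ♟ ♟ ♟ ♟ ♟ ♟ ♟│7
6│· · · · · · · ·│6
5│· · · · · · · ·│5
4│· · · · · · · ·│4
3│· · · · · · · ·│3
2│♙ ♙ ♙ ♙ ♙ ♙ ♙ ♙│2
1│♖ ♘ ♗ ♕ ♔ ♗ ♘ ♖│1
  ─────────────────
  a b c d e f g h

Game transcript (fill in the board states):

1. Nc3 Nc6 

  a b c d e f g h
  ─────────────────
8│♜ · ♝ ♛ ♚ ♝ ♞ ♜│8
7│♟ ♟ ♟ ♟ ♟ ♟ ♟ ♟│7
6│· · ♞ · · · · ·│6
5│· · · · · · · ·│5
4│· · · · · · · ·│4
3│· · ♘ · · · · ·│3
2│♙ ♙ ♙ ♙ ♙ ♙ ♙ ♙│2
1│♖ · ♗ ♕ ♔ ♗ ♘ ♖│1
  ─────────────────
  a b c d e f g h

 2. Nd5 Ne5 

  a b c d e f g h
  ─────────────────
8│♜ · ♝ ♛ ♚ ♝ ♞ ♜│8
7│♟ ♟ ♟ ♟ ♟ ♟ ♟ ♟│7
6│· · · · · · · ·│6
5│· · · ♘ ♞ · · ·│5
4│· · · · · · · ·│4
3│· · · · · · · ·│3
2│♙ ♙ ♙ ♙ ♙ ♙ ♙ ♙│2
1│♖ · ♗ ♕ ♔ ♗ ♘ ♖│1
  ─────────────────
  a b c d e f g h

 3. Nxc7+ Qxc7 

  a b c d e f g h
  ─────────────────
8│♜ · ♝ · ♚ ♝ ♞ ♜│8
7│♟ ♟ ♛ ♟ ♟ ♟ ♟ ♟│7
6│· · · · · · · ·│6
5│· · · · ♞ · · ·│5
4│· · · · · · · ·│4
3│· · · · · · · ·│3
2│♙ ♙ ♙ ♙ ♙ ♙ ♙ ♙│2
1│♖ · ♗ ♕ ♔ ♗ ♘ ♖│1
  ─────────────────
  a b c d e f g h

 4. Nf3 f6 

  a b c d e f g h
  ─────────────────
8│♜ · ♝ · ♚ ♝ ♞ ♜│8
7│♟ ♟ ♛ ♟ ♟ · ♟ ♟│7
6│· · · · · ♟ · ·│6
5│· · · · ♞ · · ·│5
4│· · · · · · · ·│4
3│· · · · · ♘ · ·│3
2│♙ ♙ ♙ ♙ ♙ ♙ ♙ ♙│2
1│♖ · ♗ ♕ ♔ ♗ · ♖│1
  ─────────────────
  a b c d e f g h

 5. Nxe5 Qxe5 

  a b c d e f g h
  ─────────────────
8│♜ · ♝ · ♚ ♝ ♞ ♜│8
7│♟ ♟ · ♟ ♟ · ♟ ♟│7
6│· · · · · ♟ · ·│6
5│· · · · ♛ · · ·│5
4│· · · · · · · ·│4
3│· · · · · · · ·│3
2│♙ ♙ ♙ ♙ ♙ ♙ ♙ ♙│2
1│♖ · ♗ ♕ ♔ ♗ · ♖│1
  ─────────────────
  a b c d e f g h



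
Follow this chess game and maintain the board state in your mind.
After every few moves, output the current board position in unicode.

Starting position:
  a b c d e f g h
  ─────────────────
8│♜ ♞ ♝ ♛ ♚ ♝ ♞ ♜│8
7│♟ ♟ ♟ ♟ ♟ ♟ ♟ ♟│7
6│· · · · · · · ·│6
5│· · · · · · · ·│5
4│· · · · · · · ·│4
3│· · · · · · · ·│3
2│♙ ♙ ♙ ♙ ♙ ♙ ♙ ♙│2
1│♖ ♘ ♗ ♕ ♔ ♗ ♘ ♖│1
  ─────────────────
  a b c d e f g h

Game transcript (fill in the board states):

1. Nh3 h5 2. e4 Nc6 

  a b c d e f g h
  ─────────────────
8│♜ · ♝ ♛ ♚ ♝ ♞ ♜│8
7│♟ ♟ ♟ ♟ ♟ ♟ ♟ ·│7
6│· · ♞ · · · · ·│6
5│· · · · · · · ♟│5
4│· · · · ♙ · · ·│4
3│· · · · · · · ♘│3
2│♙ ♙ ♙ ♙ · ♙ ♙ ♙│2
1│♖ ♘ ♗ ♕ ♔ ♗ · ♖│1
  ─────────────────
  a b c d e f g h

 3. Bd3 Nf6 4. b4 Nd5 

  a b c d e f g h
  ─────────────────
8│♜ · ♝ ♛ ♚ ♝ · ♜│8
7│♟ ♟ ♟ ♟ ♟ ♟ ♟ ·│7
6│· · ♞ · · · · ·│6
5│· · · ♞ · · · ♟│5
4│· ♙ · · ♙ · · ·│4
3│· · · ♗ · · · ♘│3
2│♙ · ♙ ♙ · ♙ ♙ ♙│2
1│♖ ♘ ♗ ♕ ♔ · · ♖│1
  ─────────────────
  a b c d e f g h

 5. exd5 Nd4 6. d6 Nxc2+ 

  a b c d e f g h
  ─────────────────
8│♜ · ♝ ♛ ♚ ♝ · ♜│8
7│♟ ♟ ♟ ♟ ♟ ♟ ♟ ·│7
6│· · · ♙ · · · ·│6
5│· · · · · · · ♟│5
4│· ♙ · · · · · ·│4
3│· · · ♗ · · · ♘│3
2│♙ · ♞ ♙ · ♙ ♙ ♙│2
1│♖ ♘ ♗ ♕ ♔ · · ♖│1
  ─────────────────
  a b c d e f g h

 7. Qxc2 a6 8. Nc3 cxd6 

  a b c d e f g h
  ─────────────────
8│♜ · ♝ ♛ ♚ ♝ · ♜│8
7│· ♟ · ♟ ♟ ♟ ♟ ·│7
6│♟ · · ♟ · · · ·│6
5│· · · · · · · ♟│5
4│· ♙ · · · · · ·│4
3│· · ♘ ♗ · · · ♘│3
2│♙ · ♕ ♙ · ♙ ♙ ♙│2
1│♖ · ♗ · ♔ · · ♖│1
  ─────────────────
  a b c d e f g h

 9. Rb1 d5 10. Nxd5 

  a b c d e f g h
  ─────────────────
8│♜ · ♝ ♛ ♚ ♝ · ♜│8
7│· ♟ · ♟ ♟ ♟ ♟ ·│7
6│♟ · · · · · · ·│6
5│· · · ♘ · · · ♟│5
4│· ♙ · · · · · ·│4
3│· · · ♗ · · · ♘│3
2│♙ · ♕ ♙ · ♙ ♙ ♙│2
1│· ♖ ♗ · ♔ · · ♖│1
  ─────────────────
  a b c d e f g h
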